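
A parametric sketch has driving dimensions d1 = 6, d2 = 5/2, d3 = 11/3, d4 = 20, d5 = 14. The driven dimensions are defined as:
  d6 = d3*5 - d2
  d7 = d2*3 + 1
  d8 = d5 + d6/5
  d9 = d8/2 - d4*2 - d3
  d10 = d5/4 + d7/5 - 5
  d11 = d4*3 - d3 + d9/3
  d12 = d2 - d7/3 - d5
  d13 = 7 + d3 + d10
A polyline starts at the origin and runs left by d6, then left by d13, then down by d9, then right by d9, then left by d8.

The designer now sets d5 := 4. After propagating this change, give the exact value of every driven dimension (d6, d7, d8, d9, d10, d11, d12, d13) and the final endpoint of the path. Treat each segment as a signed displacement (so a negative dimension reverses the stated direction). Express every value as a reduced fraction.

d6 = 95/6
d7 = 17/2
d8 = 43/6
d9 = -481/12
d10 = -23/10
d11 = 1547/36
d12 = -13/3
d13 = 251/30
endpoint = (-1429/20, 481/12)

Apply edit: d5 := 4
  d6 = d3*5 - d2 = 95/6
  d7 = d2*3 + 1 = 17/2
  d8 = d5 + d6/5 = 43/6
  d9 = d8/2 - d4*2 - d3 = -481/12
  d10 = d5/4 + d7/5 - 5 = -23/10
  d11 = d4*3 - d3 + d9/3 = 1547/36
  d12 = d2 - d7/3 - d5 = -13/3
  d13 = 7 + d3 + d10 = 251/30
Walk from origin (0, 0):
  seg 1: left by d6 = 95/6 → (-95/6, 0)
  seg 2: left by d13 = 251/30 → (-121/5, 0)
  seg 3: down by d9 = -481/12 → (-121/5, 481/12)
  seg 4: right by d9 = -481/12 → (-3857/60, 481/12)
  seg 5: left by d8 = 43/6 → (-1429/20, 481/12)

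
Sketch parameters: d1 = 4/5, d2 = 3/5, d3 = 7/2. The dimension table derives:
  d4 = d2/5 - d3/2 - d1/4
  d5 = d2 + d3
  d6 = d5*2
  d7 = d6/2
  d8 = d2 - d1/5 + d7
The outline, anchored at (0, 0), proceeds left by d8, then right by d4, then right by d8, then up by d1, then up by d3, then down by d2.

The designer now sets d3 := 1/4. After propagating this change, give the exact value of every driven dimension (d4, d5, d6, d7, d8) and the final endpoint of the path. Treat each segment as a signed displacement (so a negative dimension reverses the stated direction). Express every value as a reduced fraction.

d4 = -41/200
d5 = 17/20
d6 = 17/10
d7 = 17/20
d8 = 129/100
endpoint = (-41/200, 9/20)

Apply edit: d3 := 1/4
  d4 = d2/5 - d3/2 - d1/4 = -41/200
  d5 = d2 + d3 = 17/20
  d6 = d5*2 = 17/10
  d7 = d6/2 = 17/20
  d8 = d2 - d1/5 + d7 = 129/100
Walk from origin (0, 0):
  seg 1: left by d8 = 129/100 → (-129/100, 0)
  seg 2: right by d4 = -41/200 → (-299/200, 0)
  seg 3: right by d8 = 129/100 → (-41/200, 0)
  seg 4: up by d1 = 4/5 → (-41/200, 4/5)
  seg 5: up by d3 = 1/4 → (-41/200, 21/20)
  seg 6: down by d2 = 3/5 → (-41/200, 9/20)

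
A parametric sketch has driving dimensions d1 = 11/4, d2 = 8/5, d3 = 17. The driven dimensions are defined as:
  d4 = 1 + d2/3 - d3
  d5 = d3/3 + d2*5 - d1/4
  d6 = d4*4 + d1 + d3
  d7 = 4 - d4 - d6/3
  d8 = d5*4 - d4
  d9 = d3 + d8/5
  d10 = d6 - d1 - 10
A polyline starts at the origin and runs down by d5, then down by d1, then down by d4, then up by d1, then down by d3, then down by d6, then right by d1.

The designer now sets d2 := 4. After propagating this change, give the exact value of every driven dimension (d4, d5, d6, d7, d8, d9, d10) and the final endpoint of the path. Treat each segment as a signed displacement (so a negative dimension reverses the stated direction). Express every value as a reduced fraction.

Apply edit: d2 := 4
  d4 = 1 + d2/3 - d3 = -44/3
  d5 = d3/3 + d2*5 - d1/4 = 1199/48
  d6 = d4*4 + d1 + d3 = -467/12
  d7 = 4 - d4 - d6/3 = 1139/36
  d8 = d5*4 - d4 = 1375/12
  d9 = d3 + d8/5 = 479/12
  d10 = d6 - d1 - 10 = -155/3
Walk from origin (0, 0):
  seg 1: down by d5 = 1199/48 → (0, -1199/48)
  seg 2: down by d1 = 11/4 → (0, -1331/48)
  seg 3: down by d4 = -44/3 → (0, -209/16)
  seg 4: up by d1 = 11/4 → (0, -165/16)
  seg 5: down by d3 = 17 → (0, -437/16)
  seg 6: down by d6 = -467/12 → (0, 557/48)
  seg 7: right by d1 = 11/4 → (11/4, 557/48)

d4 = -44/3
d5 = 1199/48
d6 = -467/12
d7 = 1139/36
d8 = 1375/12
d9 = 479/12
d10 = -155/3
endpoint = (11/4, 557/48)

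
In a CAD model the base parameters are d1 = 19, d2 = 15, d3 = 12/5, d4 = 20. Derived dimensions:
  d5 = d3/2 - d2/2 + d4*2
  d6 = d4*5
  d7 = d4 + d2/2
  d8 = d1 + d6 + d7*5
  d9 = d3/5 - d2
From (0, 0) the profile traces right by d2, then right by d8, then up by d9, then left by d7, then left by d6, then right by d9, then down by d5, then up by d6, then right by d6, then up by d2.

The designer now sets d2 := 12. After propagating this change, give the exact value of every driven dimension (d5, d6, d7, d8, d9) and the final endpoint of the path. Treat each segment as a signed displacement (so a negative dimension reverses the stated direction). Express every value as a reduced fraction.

Apply edit: d2 := 12
  d5 = d3/2 - d2/2 + d4*2 = 176/5
  d6 = d4*5 = 100
  d7 = d4 + d2/2 = 26
  d8 = d1 + d6 + d7*5 = 249
  d9 = d3/5 - d2 = -288/25
Walk from origin (0, 0):
  seg 1: right by d2 = 12 → (12, 0)
  seg 2: right by d8 = 249 → (261, 0)
  seg 3: up by d9 = -288/25 → (261, -288/25)
  seg 4: left by d7 = 26 → (235, -288/25)
  seg 5: left by d6 = 100 → (135, -288/25)
  seg 6: right by d9 = -288/25 → (3087/25, -288/25)
  seg 7: down by d5 = 176/5 → (3087/25, -1168/25)
  seg 8: up by d6 = 100 → (3087/25, 1332/25)
  seg 9: right by d6 = 100 → (5587/25, 1332/25)
  seg 10: up by d2 = 12 → (5587/25, 1632/25)

d5 = 176/5
d6 = 100
d7 = 26
d8 = 249
d9 = -288/25
endpoint = (5587/25, 1632/25)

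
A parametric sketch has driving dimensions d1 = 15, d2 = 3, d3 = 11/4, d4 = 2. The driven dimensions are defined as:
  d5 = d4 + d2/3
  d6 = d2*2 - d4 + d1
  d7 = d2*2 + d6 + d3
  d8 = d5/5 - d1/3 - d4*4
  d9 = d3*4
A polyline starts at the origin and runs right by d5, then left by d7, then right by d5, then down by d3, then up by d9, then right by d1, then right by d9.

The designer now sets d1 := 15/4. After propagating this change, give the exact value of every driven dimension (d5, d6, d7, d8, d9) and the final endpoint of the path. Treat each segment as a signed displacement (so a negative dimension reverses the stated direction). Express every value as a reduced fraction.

d5 = 3
d6 = 31/4
d7 = 33/2
d8 = -173/20
d9 = 11
endpoint = (17/4, 33/4)

Apply edit: d1 := 15/4
  d5 = d4 + d2/3 = 3
  d6 = d2*2 - d4 + d1 = 31/4
  d7 = d2*2 + d6 + d3 = 33/2
  d8 = d5/5 - d1/3 - d4*4 = -173/20
  d9 = d3*4 = 11
Walk from origin (0, 0):
  seg 1: right by d5 = 3 → (3, 0)
  seg 2: left by d7 = 33/2 → (-27/2, 0)
  seg 3: right by d5 = 3 → (-21/2, 0)
  seg 4: down by d3 = 11/4 → (-21/2, -11/4)
  seg 5: up by d9 = 11 → (-21/2, 33/4)
  seg 6: right by d1 = 15/4 → (-27/4, 33/4)
  seg 7: right by d9 = 11 → (17/4, 33/4)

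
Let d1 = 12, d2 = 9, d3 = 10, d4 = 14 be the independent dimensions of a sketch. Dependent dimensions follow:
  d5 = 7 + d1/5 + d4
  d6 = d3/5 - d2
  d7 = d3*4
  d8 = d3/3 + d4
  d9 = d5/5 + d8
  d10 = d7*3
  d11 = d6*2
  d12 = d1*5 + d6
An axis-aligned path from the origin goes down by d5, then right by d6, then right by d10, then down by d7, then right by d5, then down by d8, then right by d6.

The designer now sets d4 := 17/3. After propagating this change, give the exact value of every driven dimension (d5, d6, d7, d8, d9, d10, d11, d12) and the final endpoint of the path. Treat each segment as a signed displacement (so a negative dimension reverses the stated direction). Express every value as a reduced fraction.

d5 = 226/15
d6 = -7
d7 = 40
d8 = 9
d9 = 901/75
d10 = 120
d11 = -14
d12 = 53
endpoint = (1816/15, -961/15)

Apply edit: d4 := 17/3
  d5 = 7 + d1/5 + d4 = 226/15
  d6 = d3/5 - d2 = -7
  d7 = d3*4 = 40
  d8 = d3/3 + d4 = 9
  d9 = d5/5 + d8 = 901/75
  d10 = d7*3 = 120
  d11 = d6*2 = -14
  d12 = d1*5 + d6 = 53
Walk from origin (0, 0):
  seg 1: down by d5 = 226/15 → (0, -226/15)
  seg 2: right by d6 = -7 → (-7, -226/15)
  seg 3: right by d10 = 120 → (113, -226/15)
  seg 4: down by d7 = 40 → (113, -826/15)
  seg 5: right by d5 = 226/15 → (1921/15, -826/15)
  seg 6: down by d8 = 9 → (1921/15, -961/15)
  seg 7: right by d6 = -7 → (1816/15, -961/15)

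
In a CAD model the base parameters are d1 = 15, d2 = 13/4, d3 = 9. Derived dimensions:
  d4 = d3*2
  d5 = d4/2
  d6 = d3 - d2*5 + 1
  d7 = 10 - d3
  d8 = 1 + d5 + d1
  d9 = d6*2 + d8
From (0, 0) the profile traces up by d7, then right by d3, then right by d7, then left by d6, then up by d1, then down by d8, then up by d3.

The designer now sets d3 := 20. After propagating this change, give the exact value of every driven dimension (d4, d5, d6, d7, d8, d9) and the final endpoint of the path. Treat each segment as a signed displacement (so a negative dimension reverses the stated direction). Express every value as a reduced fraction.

d4 = 40
d5 = 20
d6 = 19/4
d7 = -10
d8 = 36
d9 = 91/2
endpoint = (21/4, -11)

Apply edit: d3 := 20
  d4 = d3*2 = 40
  d5 = d4/2 = 20
  d6 = d3 - d2*5 + 1 = 19/4
  d7 = 10 - d3 = -10
  d8 = 1 + d5 + d1 = 36
  d9 = d6*2 + d8 = 91/2
Walk from origin (0, 0):
  seg 1: up by d7 = -10 → (0, -10)
  seg 2: right by d3 = 20 → (20, -10)
  seg 3: right by d7 = -10 → (10, -10)
  seg 4: left by d6 = 19/4 → (21/4, -10)
  seg 5: up by d1 = 15 → (21/4, 5)
  seg 6: down by d8 = 36 → (21/4, -31)
  seg 7: up by d3 = 20 → (21/4, -11)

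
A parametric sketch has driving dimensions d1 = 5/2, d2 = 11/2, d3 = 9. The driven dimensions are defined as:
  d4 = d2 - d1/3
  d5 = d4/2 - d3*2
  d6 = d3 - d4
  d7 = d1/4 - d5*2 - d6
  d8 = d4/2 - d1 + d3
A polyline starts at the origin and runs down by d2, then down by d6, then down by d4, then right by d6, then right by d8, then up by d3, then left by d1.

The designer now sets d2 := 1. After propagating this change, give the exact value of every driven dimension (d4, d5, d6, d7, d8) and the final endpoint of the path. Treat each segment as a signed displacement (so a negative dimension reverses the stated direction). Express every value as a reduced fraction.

Apply edit: d2 := 1
  d4 = d2 - d1/3 = 1/6
  d5 = d4/2 - d3*2 = -215/12
  d6 = d3 - d4 = 53/6
  d7 = d1/4 - d5*2 - d6 = 221/8
  d8 = d4/2 - d1 + d3 = 79/12
Walk from origin (0, 0):
  seg 1: down by d2 = 1 → (0, -1)
  seg 2: down by d6 = 53/6 → (0, -59/6)
  seg 3: down by d4 = 1/6 → (0, -10)
  seg 4: right by d6 = 53/6 → (53/6, -10)
  seg 5: right by d8 = 79/12 → (185/12, -10)
  seg 6: up by d3 = 9 → (185/12, -1)
  seg 7: left by d1 = 5/2 → (155/12, -1)

d4 = 1/6
d5 = -215/12
d6 = 53/6
d7 = 221/8
d8 = 79/12
endpoint = (155/12, -1)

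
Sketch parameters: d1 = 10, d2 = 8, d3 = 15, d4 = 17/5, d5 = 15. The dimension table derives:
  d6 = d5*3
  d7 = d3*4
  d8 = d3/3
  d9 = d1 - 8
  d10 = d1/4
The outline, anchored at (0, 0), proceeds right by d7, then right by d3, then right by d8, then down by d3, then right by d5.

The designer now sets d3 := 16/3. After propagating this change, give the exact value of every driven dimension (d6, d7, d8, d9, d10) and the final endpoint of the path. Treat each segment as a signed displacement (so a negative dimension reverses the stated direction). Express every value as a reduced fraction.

d6 = 45
d7 = 64/3
d8 = 16/9
d9 = 2
d10 = 5/2
endpoint = (391/9, -16/3)

Apply edit: d3 := 16/3
  d6 = d5*3 = 45
  d7 = d3*4 = 64/3
  d8 = d3/3 = 16/9
  d9 = d1 - 8 = 2
  d10 = d1/4 = 5/2
Walk from origin (0, 0):
  seg 1: right by d7 = 64/3 → (64/3, 0)
  seg 2: right by d3 = 16/3 → (80/3, 0)
  seg 3: right by d8 = 16/9 → (256/9, 0)
  seg 4: down by d3 = 16/3 → (256/9, -16/3)
  seg 5: right by d5 = 15 → (391/9, -16/3)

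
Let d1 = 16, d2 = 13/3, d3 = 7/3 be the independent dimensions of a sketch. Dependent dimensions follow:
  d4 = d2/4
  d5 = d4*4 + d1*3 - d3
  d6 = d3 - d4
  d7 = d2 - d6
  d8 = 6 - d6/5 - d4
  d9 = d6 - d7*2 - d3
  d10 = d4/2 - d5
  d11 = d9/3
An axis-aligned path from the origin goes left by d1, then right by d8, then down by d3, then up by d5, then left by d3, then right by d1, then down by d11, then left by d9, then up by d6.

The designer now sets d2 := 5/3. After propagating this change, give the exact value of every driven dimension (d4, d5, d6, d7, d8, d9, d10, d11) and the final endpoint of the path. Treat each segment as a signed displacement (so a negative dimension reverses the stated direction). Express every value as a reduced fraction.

Apply edit: d2 := 5/3
  d4 = d2/4 = 5/12
  d5 = d4*4 + d1*3 - d3 = 142/3
  d6 = d3 - d4 = 23/12
  d7 = d2 - d6 = -1/4
  d8 = 6 - d6/5 - d4 = 26/5
  d9 = d6 - d7*2 - d3 = 1/12
  d10 = d4/2 - d5 = -377/8
  d11 = d9/3 = 1/36
Walk from origin (0, 0):
  seg 1: left by d1 = 16 → (-16, 0)
  seg 2: right by d8 = 26/5 → (-54/5, 0)
  seg 3: down by d3 = 7/3 → (-54/5, -7/3)
  seg 4: up by d5 = 142/3 → (-54/5, 45)
  seg 5: left by d3 = 7/3 → (-197/15, 45)
  seg 6: right by d1 = 16 → (43/15, 45)
  seg 7: down by d11 = 1/36 → (43/15, 1619/36)
  seg 8: left by d9 = 1/12 → (167/60, 1619/36)
  seg 9: up by d6 = 23/12 → (167/60, 422/9)

d4 = 5/12
d5 = 142/3
d6 = 23/12
d7 = -1/4
d8 = 26/5
d9 = 1/12
d10 = -377/8
d11 = 1/36
endpoint = (167/60, 422/9)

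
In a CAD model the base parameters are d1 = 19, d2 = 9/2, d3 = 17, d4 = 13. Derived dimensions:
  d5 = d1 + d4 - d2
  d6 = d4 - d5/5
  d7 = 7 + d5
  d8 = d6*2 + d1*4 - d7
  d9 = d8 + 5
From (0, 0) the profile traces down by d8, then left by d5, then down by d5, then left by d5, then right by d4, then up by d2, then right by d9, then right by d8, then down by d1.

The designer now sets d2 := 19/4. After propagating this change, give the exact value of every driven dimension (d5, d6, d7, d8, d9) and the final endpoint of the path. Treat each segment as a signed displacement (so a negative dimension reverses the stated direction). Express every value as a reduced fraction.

Apply edit: d2 := 19/4
  d5 = d1 + d4 - d2 = 109/4
  d6 = d4 - d5/5 = 151/20
  d7 = 7 + d5 = 137/4
  d8 = d6*2 + d1*4 - d7 = 1137/20
  d9 = d8 + 5 = 1237/20
Walk from origin (0, 0):
  seg 1: down by d8 = 1137/20 → (0, -1137/20)
  seg 2: left by d5 = 109/4 → (-109/4, -1137/20)
  seg 3: down by d5 = 109/4 → (-109/4, -841/10)
  seg 4: left by d5 = 109/4 → (-109/2, -841/10)
  seg 5: right by d4 = 13 → (-83/2, -841/10)
  seg 6: up by d2 = 19/4 → (-83/2, -1587/20)
  seg 7: right by d9 = 1237/20 → (407/20, -1587/20)
  seg 8: right by d8 = 1137/20 → (386/5, -1587/20)
  seg 9: down by d1 = 19 → (386/5, -1967/20)

d5 = 109/4
d6 = 151/20
d7 = 137/4
d8 = 1137/20
d9 = 1237/20
endpoint = (386/5, -1967/20)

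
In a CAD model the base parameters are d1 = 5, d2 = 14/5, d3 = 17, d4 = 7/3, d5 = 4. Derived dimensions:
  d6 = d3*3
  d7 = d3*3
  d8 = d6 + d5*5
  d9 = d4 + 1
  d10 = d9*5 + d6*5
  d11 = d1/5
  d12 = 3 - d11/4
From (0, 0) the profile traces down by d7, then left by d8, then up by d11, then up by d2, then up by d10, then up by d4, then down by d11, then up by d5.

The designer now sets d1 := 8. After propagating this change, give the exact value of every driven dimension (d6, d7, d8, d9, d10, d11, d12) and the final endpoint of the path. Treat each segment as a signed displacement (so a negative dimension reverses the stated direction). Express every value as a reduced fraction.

Apply edit: d1 := 8
  d6 = d3*3 = 51
  d7 = d3*3 = 51
  d8 = d6 + d5*5 = 71
  d9 = d4 + 1 = 10/3
  d10 = d9*5 + d6*5 = 815/3
  d11 = d1/5 = 8/5
  d12 = 3 - d11/4 = 13/5
Walk from origin (0, 0):
  seg 1: down by d7 = 51 → (0, -51)
  seg 2: left by d8 = 71 → (-71, -51)
  seg 3: up by d11 = 8/5 → (-71, -247/5)
  seg 4: up by d2 = 14/5 → (-71, -233/5)
  seg 5: up by d10 = 815/3 → (-71, 3376/15)
  seg 6: up by d4 = 7/3 → (-71, 1137/5)
  seg 7: down by d11 = 8/5 → (-71, 1129/5)
  seg 8: up by d5 = 4 → (-71, 1149/5)

d6 = 51
d7 = 51
d8 = 71
d9 = 10/3
d10 = 815/3
d11 = 8/5
d12 = 13/5
endpoint = (-71, 1149/5)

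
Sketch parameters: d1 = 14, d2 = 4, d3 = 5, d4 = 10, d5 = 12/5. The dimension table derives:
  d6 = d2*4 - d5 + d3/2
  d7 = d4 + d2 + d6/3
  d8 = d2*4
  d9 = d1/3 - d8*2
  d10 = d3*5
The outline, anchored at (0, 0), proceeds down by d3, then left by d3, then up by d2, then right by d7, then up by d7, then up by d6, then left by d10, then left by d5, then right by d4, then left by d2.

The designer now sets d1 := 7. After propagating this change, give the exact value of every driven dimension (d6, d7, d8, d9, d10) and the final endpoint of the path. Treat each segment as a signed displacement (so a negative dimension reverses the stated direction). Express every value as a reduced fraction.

d6 = 161/10
d7 = 581/30
d8 = 16
d9 = -89/3
d10 = 25
endpoint = (-211/30, 517/15)

Apply edit: d1 := 7
  d6 = d2*4 - d5 + d3/2 = 161/10
  d7 = d4 + d2 + d6/3 = 581/30
  d8 = d2*4 = 16
  d9 = d1/3 - d8*2 = -89/3
  d10 = d3*5 = 25
Walk from origin (0, 0):
  seg 1: down by d3 = 5 → (0, -5)
  seg 2: left by d3 = 5 → (-5, -5)
  seg 3: up by d2 = 4 → (-5, -1)
  seg 4: right by d7 = 581/30 → (431/30, -1)
  seg 5: up by d7 = 581/30 → (431/30, 551/30)
  seg 6: up by d6 = 161/10 → (431/30, 517/15)
  seg 7: left by d10 = 25 → (-319/30, 517/15)
  seg 8: left by d5 = 12/5 → (-391/30, 517/15)
  seg 9: right by d4 = 10 → (-91/30, 517/15)
  seg 10: left by d2 = 4 → (-211/30, 517/15)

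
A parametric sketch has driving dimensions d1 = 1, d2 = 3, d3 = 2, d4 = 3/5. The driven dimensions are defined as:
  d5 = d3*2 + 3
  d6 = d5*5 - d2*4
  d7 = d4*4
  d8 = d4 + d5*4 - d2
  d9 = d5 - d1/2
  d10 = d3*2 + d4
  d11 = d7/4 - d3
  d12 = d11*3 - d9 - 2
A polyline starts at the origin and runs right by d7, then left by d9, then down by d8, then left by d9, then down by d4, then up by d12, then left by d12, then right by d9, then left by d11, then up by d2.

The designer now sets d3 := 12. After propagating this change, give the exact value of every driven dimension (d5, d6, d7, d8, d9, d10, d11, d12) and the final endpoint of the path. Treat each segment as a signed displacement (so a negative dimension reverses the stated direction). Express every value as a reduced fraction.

d5 = 27
d6 = 123
d7 = 12/5
d8 = 528/5
d9 = 53/2
d10 = 123/5
d11 = -57/5
d12 = -627/10
endpoint = (50, -1659/10)

Apply edit: d3 := 12
  d5 = d3*2 + 3 = 27
  d6 = d5*5 - d2*4 = 123
  d7 = d4*4 = 12/5
  d8 = d4 + d5*4 - d2 = 528/5
  d9 = d5 - d1/2 = 53/2
  d10 = d3*2 + d4 = 123/5
  d11 = d7/4 - d3 = -57/5
  d12 = d11*3 - d9 - 2 = -627/10
Walk from origin (0, 0):
  seg 1: right by d7 = 12/5 → (12/5, 0)
  seg 2: left by d9 = 53/2 → (-241/10, 0)
  seg 3: down by d8 = 528/5 → (-241/10, -528/5)
  seg 4: left by d9 = 53/2 → (-253/5, -528/5)
  seg 5: down by d4 = 3/5 → (-253/5, -531/5)
  seg 6: up by d12 = -627/10 → (-253/5, -1689/10)
  seg 7: left by d12 = -627/10 → (121/10, -1689/10)
  seg 8: right by d9 = 53/2 → (193/5, -1689/10)
  seg 9: left by d11 = -57/5 → (50, -1689/10)
  seg 10: up by d2 = 3 → (50, -1659/10)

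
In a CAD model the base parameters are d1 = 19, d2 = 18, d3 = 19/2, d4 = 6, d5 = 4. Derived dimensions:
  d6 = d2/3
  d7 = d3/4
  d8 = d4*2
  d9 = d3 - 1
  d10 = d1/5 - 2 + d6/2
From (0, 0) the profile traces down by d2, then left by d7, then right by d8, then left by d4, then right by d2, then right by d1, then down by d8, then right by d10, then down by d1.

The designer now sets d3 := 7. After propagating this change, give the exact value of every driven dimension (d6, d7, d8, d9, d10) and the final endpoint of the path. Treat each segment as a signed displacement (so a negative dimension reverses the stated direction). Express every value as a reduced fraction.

d6 = 6
d7 = 7/4
d8 = 12
d9 = 6
d10 = 24/5
endpoint = (921/20, -49)

Apply edit: d3 := 7
  d6 = d2/3 = 6
  d7 = d3/4 = 7/4
  d8 = d4*2 = 12
  d9 = d3 - 1 = 6
  d10 = d1/5 - 2 + d6/2 = 24/5
Walk from origin (0, 0):
  seg 1: down by d2 = 18 → (0, -18)
  seg 2: left by d7 = 7/4 → (-7/4, -18)
  seg 3: right by d8 = 12 → (41/4, -18)
  seg 4: left by d4 = 6 → (17/4, -18)
  seg 5: right by d2 = 18 → (89/4, -18)
  seg 6: right by d1 = 19 → (165/4, -18)
  seg 7: down by d8 = 12 → (165/4, -30)
  seg 8: right by d10 = 24/5 → (921/20, -30)
  seg 9: down by d1 = 19 → (921/20, -49)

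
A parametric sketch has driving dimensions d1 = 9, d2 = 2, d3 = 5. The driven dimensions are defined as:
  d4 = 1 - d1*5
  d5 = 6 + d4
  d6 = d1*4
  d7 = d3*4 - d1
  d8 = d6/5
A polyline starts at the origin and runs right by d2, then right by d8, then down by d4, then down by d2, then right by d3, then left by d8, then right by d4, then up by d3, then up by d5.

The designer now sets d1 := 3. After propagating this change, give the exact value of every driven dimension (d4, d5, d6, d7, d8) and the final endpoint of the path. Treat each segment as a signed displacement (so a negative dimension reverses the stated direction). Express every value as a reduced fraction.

Apply edit: d1 := 3
  d4 = 1 - d1*5 = -14
  d5 = 6 + d4 = -8
  d6 = d1*4 = 12
  d7 = d3*4 - d1 = 17
  d8 = d6/5 = 12/5
Walk from origin (0, 0):
  seg 1: right by d2 = 2 → (2, 0)
  seg 2: right by d8 = 12/5 → (22/5, 0)
  seg 3: down by d4 = -14 → (22/5, 14)
  seg 4: down by d2 = 2 → (22/5, 12)
  seg 5: right by d3 = 5 → (47/5, 12)
  seg 6: left by d8 = 12/5 → (7, 12)
  seg 7: right by d4 = -14 → (-7, 12)
  seg 8: up by d3 = 5 → (-7, 17)
  seg 9: up by d5 = -8 → (-7, 9)

d4 = -14
d5 = -8
d6 = 12
d7 = 17
d8 = 12/5
endpoint = (-7, 9)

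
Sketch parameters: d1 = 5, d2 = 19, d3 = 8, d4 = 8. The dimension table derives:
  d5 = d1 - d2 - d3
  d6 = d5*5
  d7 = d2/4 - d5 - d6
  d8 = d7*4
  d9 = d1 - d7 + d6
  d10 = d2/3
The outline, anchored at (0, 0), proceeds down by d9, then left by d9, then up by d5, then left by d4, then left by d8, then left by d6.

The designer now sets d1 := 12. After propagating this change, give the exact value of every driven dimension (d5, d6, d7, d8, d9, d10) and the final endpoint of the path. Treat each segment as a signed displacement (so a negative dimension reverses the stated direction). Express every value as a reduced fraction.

d5 = -15
d6 = -75
d7 = 379/4
d8 = 379
d9 = -631/4
d10 = 19/3
endpoint = (-617/4, 571/4)

Apply edit: d1 := 12
  d5 = d1 - d2 - d3 = -15
  d6 = d5*5 = -75
  d7 = d2/4 - d5 - d6 = 379/4
  d8 = d7*4 = 379
  d9 = d1 - d7 + d6 = -631/4
  d10 = d2/3 = 19/3
Walk from origin (0, 0):
  seg 1: down by d9 = -631/4 → (0, 631/4)
  seg 2: left by d9 = -631/4 → (631/4, 631/4)
  seg 3: up by d5 = -15 → (631/4, 571/4)
  seg 4: left by d4 = 8 → (599/4, 571/4)
  seg 5: left by d8 = 379 → (-917/4, 571/4)
  seg 6: left by d6 = -75 → (-617/4, 571/4)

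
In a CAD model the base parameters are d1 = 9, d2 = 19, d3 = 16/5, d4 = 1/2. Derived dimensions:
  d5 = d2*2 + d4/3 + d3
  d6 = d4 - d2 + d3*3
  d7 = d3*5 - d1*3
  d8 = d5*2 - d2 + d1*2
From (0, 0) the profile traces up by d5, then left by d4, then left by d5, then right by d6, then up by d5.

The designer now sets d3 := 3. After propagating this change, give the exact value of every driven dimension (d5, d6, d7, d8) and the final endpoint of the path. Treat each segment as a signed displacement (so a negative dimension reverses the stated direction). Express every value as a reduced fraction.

d5 = 247/6
d6 = -19/2
d7 = -12
d8 = 244/3
endpoint = (-307/6, 247/3)

Apply edit: d3 := 3
  d5 = d2*2 + d4/3 + d3 = 247/6
  d6 = d4 - d2 + d3*3 = -19/2
  d7 = d3*5 - d1*3 = -12
  d8 = d5*2 - d2 + d1*2 = 244/3
Walk from origin (0, 0):
  seg 1: up by d5 = 247/6 → (0, 247/6)
  seg 2: left by d4 = 1/2 → (-1/2, 247/6)
  seg 3: left by d5 = 247/6 → (-125/3, 247/6)
  seg 4: right by d6 = -19/2 → (-307/6, 247/6)
  seg 5: up by d5 = 247/6 → (-307/6, 247/3)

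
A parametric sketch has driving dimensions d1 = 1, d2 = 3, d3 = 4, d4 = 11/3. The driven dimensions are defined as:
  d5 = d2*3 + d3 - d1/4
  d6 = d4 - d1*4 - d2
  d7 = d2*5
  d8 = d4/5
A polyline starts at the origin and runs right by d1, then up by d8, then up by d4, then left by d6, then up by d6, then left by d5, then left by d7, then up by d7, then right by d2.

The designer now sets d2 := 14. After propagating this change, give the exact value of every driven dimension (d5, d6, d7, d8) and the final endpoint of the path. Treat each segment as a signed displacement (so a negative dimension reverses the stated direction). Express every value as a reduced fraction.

Apply edit: d2 := 14
  d5 = d2*3 + d3 - d1/4 = 183/4
  d6 = d4 - d1*4 - d2 = -43/3
  d7 = d2*5 = 70
  d8 = d4/5 = 11/15
Walk from origin (0, 0):
  seg 1: right by d1 = 1 → (1, 0)
  seg 2: up by d8 = 11/15 → (1, 11/15)
  seg 3: up by d4 = 11/3 → (1, 22/5)
  seg 4: left by d6 = -43/3 → (46/3, 22/5)
  seg 5: up by d6 = -43/3 → (46/3, -149/15)
  seg 6: left by d5 = 183/4 → (-365/12, -149/15)
  seg 7: left by d7 = 70 → (-1205/12, -149/15)
  seg 8: up by d7 = 70 → (-1205/12, 901/15)
  seg 9: right by d2 = 14 → (-1037/12, 901/15)

d5 = 183/4
d6 = -43/3
d7 = 70
d8 = 11/15
endpoint = (-1037/12, 901/15)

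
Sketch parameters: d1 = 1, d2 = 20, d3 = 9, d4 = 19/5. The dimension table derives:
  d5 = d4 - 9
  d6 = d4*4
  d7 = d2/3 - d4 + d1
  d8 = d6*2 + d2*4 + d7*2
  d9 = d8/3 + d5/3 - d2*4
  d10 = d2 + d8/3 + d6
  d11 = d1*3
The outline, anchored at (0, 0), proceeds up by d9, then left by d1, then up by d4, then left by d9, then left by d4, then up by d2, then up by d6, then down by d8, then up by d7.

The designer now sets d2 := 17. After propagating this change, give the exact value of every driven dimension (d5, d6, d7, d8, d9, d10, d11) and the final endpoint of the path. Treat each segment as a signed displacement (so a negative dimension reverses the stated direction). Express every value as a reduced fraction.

Apply edit: d2 := 17
  d5 = d4 - 9 = -26/5
  d6 = d4*4 = 76/5
  d7 = d2/3 - d4 + d1 = 43/15
  d8 = d6*2 + d2*4 + d7*2 = 1562/15
  d9 = d8/3 + d5/3 - d2*4 = -1576/45
  d10 = d2 + d8/3 + d6 = 3011/45
  d11 = d1*3 = 3
Walk from origin (0, 0):
  seg 1: up by d9 = -1576/45 → (0, -1576/45)
  seg 2: left by d1 = 1 → (-1, -1576/45)
  seg 3: up by d4 = 19/5 → (-1, -281/9)
  seg 4: left by d9 = -1576/45 → (1531/45, -281/9)
  seg 5: left by d4 = 19/5 → (272/9, -281/9)
  seg 6: up by d2 = 17 → (272/9, -128/9)
  seg 7: up by d6 = 76/5 → (272/9, 44/45)
  seg 8: down by d8 = 1562/15 → (272/9, -4642/45)
  seg 9: up by d7 = 43/15 → (272/9, -4513/45)

d5 = -26/5
d6 = 76/5
d7 = 43/15
d8 = 1562/15
d9 = -1576/45
d10 = 3011/45
d11 = 3
endpoint = (272/9, -4513/45)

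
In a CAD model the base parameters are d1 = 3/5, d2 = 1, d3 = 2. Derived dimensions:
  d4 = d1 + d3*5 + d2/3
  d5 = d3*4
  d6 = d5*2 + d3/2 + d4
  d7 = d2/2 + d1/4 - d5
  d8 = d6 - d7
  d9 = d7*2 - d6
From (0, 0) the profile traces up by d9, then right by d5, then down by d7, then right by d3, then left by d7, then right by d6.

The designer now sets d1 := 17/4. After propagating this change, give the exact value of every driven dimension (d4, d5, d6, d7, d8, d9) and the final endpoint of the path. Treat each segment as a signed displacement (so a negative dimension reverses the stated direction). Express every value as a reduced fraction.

Apply edit: d1 := 17/4
  d4 = d1 + d3*5 + d2/3 = 175/12
  d5 = d3*4 = 8
  d6 = d5*2 + d3/2 + d4 = 379/12
  d7 = d2/2 + d1/4 - d5 = -103/16
  d8 = d6 - d7 = 1825/48
  d9 = d7*2 - d6 = -1067/24
Walk from origin (0, 0):
  seg 1: up by d9 = -1067/24 → (0, -1067/24)
  seg 2: right by d5 = 8 → (8, -1067/24)
  seg 3: down by d7 = -103/16 → (8, -1825/48)
  seg 4: right by d3 = 2 → (10, -1825/48)
  seg 5: left by d7 = -103/16 → (263/16, -1825/48)
  seg 6: right by d6 = 379/12 → (2305/48, -1825/48)

d4 = 175/12
d5 = 8
d6 = 379/12
d7 = -103/16
d8 = 1825/48
d9 = -1067/24
endpoint = (2305/48, -1825/48)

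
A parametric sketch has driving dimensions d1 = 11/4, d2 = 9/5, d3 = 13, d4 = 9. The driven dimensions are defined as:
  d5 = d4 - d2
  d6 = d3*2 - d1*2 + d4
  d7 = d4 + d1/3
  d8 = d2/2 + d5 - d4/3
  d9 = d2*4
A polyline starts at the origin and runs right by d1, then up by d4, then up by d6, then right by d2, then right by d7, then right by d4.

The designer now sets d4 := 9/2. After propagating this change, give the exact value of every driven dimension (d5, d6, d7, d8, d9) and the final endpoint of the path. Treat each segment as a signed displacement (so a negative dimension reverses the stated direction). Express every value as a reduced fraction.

d5 = 27/10
d6 = 25
d7 = 65/12
d8 = 21/10
d9 = 36/5
endpoint = (217/15, 59/2)

Apply edit: d4 := 9/2
  d5 = d4 - d2 = 27/10
  d6 = d3*2 - d1*2 + d4 = 25
  d7 = d4 + d1/3 = 65/12
  d8 = d2/2 + d5 - d4/3 = 21/10
  d9 = d2*4 = 36/5
Walk from origin (0, 0):
  seg 1: right by d1 = 11/4 → (11/4, 0)
  seg 2: up by d4 = 9/2 → (11/4, 9/2)
  seg 3: up by d6 = 25 → (11/4, 59/2)
  seg 4: right by d2 = 9/5 → (91/20, 59/2)
  seg 5: right by d7 = 65/12 → (299/30, 59/2)
  seg 6: right by d4 = 9/2 → (217/15, 59/2)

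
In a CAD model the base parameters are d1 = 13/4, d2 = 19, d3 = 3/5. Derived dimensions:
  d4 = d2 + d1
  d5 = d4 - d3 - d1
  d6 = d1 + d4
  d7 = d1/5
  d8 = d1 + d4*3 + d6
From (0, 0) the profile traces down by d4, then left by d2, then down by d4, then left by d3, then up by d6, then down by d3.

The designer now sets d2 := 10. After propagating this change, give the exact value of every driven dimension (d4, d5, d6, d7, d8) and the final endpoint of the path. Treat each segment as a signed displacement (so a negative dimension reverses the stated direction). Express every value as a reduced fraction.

Apply edit: d2 := 10
  d4 = d2 + d1 = 53/4
  d5 = d4 - d3 - d1 = 47/5
  d6 = d1 + d4 = 33/2
  d7 = d1/5 = 13/20
  d8 = d1 + d4*3 + d6 = 119/2
Walk from origin (0, 0):
  seg 1: down by d4 = 53/4 → (0, -53/4)
  seg 2: left by d2 = 10 → (-10, -53/4)
  seg 3: down by d4 = 53/4 → (-10, -53/2)
  seg 4: left by d3 = 3/5 → (-53/5, -53/2)
  seg 5: up by d6 = 33/2 → (-53/5, -10)
  seg 6: down by d3 = 3/5 → (-53/5, -53/5)

d4 = 53/4
d5 = 47/5
d6 = 33/2
d7 = 13/20
d8 = 119/2
endpoint = (-53/5, -53/5)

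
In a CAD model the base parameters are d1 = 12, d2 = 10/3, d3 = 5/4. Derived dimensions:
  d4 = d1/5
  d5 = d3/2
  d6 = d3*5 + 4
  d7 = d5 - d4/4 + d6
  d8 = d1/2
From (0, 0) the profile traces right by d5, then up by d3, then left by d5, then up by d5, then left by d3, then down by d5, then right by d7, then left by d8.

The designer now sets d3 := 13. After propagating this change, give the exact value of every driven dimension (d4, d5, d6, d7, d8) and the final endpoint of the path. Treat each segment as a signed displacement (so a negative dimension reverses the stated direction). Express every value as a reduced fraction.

Apply edit: d3 := 13
  d4 = d1/5 = 12/5
  d5 = d3/2 = 13/2
  d6 = d3*5 + 4 = 69
  d7 = d5 - d4/4 + d6 = 749/10
  d8 = d1/2 = 6
Walk from origin (0, 0):
  seg 1: right by d5 = 13/2 → (13/2, 0)
  seg 2: up by d3 = 13 → (13/2, 13)
  seg 3: left by d5 = 13/2 → (0, 13)
  seg 4: up by d5 = 13/2 → (0, 39/2)
  seg 5: left by d3 = 13 → (-13, 39/2)
  seg 6: down by d5 = 13/2 → (-13, 13)
  seg 7: right by d7 = 749/10 → (619/10, 13)
  seg 8: left by d8 = 6 → (559/10, 13)

d4 = 12/5
d5 = 13/2
d6 = 69
d7 = 749/10
d8 = 6
endpoint = (559/10, 13)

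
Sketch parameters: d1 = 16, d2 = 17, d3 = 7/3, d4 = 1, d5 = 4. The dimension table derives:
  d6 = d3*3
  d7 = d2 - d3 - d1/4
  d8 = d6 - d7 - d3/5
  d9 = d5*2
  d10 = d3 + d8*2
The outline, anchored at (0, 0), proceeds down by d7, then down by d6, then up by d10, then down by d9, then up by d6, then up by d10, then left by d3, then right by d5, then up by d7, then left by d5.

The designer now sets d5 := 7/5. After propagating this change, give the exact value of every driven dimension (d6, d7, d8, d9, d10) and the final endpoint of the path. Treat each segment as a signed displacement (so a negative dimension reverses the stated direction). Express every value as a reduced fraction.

d6 = 7
d7 = 32/3
d8 = -62/15
d9 = 14/5
d10 = -89/15
endpoint = (-7/3, -44/3)

Apply edit: d5 := 7/5
  d6 = d3*3 = 7
  d7 = d2 - d3 - d1/4 = 32/3
  d8 = d6 - d7 - d3/5 = -62/15
  d9 = d5*2 = 14/5
  d10 = d3 + d8*2 = -89/15
Walk from origin (0, 0):
  seg 1: down by d7 = 32/3 → (0, -32/3)
  seg 2: down by d6 = 7 → (0, -53/3)
  seg 3: up by d10 = -89/15 → (0, -118/5)
  seg 4: down by d9 = 14/5 → (0, -132/5)
  seg 5: up by d6 = 7 → (0, -97/5)
  seg 6: up by d10 = -89/15 → (0, -76/3)
  seg 7: left by d3 = 7/3 → (-7/3, -76/3)
  seg 8: right by d5 = 7/5 → (-14/15, -76/3)
  seg 9: up by d7 = 32/3 → (-14/15, -44/3)
  seg 10: left by d5 = 7/5 → (-7/3, -44/3)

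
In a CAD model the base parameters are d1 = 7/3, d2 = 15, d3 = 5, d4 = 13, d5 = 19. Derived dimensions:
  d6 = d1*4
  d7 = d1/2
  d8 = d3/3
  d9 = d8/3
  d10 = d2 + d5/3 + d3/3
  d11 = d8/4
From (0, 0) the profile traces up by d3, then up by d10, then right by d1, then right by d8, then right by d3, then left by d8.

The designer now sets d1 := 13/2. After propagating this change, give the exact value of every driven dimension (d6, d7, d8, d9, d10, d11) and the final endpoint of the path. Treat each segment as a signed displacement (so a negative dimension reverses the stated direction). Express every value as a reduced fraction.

d6 = 26
d7 = 13/4
d8 = 5/3
d9 = 5/9
d10 = 23
d11 = 5/12
endpoint = (23/2, 28)

Apply edit: d1 := 13/2
  d6 = d1*4 = 26
  d7 = d1/2 = 13/4
  d8 = d3/3 = 5/3
  d9 = d8/3 = 5/9
  d10 = d2 + d5/3 + d3/3 = 23
  d11 = d8/4 = 5/12
Walk from origin (0, 0):
  seg 1: up by d3 = 5 → (0, 5)
  seg 2: up by d10 = 23 → (0, 28)
  seg 3: right by d1 = 13/2 → (13/2, 28)
  seg 4: right by d8 = 5/3 → (49/6, 28)
  seg 5: right by d3 = 5 → (79/6, 28)
  seg 6: left by d8 = 5/3 → (23/2, 28)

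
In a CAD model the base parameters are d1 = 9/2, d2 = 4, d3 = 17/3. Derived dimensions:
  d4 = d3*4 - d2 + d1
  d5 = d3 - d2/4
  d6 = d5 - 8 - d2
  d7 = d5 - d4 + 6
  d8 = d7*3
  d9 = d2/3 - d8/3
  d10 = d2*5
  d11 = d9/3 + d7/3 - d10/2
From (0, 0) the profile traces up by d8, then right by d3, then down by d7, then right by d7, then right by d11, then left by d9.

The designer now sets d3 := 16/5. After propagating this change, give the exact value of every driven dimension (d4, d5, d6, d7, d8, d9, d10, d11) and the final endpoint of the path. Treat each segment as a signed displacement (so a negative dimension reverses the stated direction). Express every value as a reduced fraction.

d4 = 133/10
d5 = 11/5
d6 = -49/5
d7 = -51/10
d8 = -153/10
d9 = 193/30
d10 = 20
d11 = -86/9
endpoint = (-161/9, -51/5)

Apply edit: d3 := 16/5
  d4 = d3*4 - d2 + d1 = 133/10
  d5 = d3 - d2/4 = 11/5
  d6 = d5 - 8 - d2 = -49/5
  d7 = d5 - d4 + 6 = -51/10
  d8 = d7*3 = -153/10
  d9 = d2/3 - d8/3 = 193/30
  d10 = d2*5 = 20
  d11 = d9/3 + d7/3 - d10/2 = -86/9
Walk from origin (0, 0):
  seg 1: up by d8 = -153/10 → (0, -153/10)
  seg 2: right by d3 = 16/5 → (16/5, -153/10)
  seg 3: down by d7 = -51/10 → (16/5, -51/5)
  seg 4: right by d7 = -51/10 → (-19/10, -51/5)
  seg 5: right by d11 = -86/9 → (-1031/90, -51/5)
  seg 6: left by d9 = 193/30 → (-161/9, -51/5)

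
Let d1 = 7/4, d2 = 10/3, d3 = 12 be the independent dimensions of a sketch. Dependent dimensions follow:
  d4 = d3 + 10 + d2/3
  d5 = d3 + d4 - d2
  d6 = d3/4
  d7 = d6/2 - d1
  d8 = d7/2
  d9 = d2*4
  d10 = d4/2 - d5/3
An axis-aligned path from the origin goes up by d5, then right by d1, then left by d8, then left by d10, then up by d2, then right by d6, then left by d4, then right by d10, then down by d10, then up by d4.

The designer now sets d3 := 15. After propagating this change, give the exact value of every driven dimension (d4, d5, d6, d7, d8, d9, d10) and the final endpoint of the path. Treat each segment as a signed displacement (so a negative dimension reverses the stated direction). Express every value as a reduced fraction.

Apply edit: d3 := 15
  d4 = d3 + 10 + d2/3 = 235/9
  d5 = d3 + d4 - d2 = 340/9
  d6 = d3/4 = 15/4
  d7 = d6/2 - d1 = 1/8
  d8 = d7/2 = 1/16
  d9 = d2*4 = 40/3
  d10 = d4/2 - d5/3 = 25/54
Walk from origin (0, 0):
  seg 1: up by d5 = 340/9 → (0, 340/9)
  seg 2: right by d1 = 7/4 → (7/4, 340/9)
  seg 3: left by d8 = 1/16 → (27/16, 340/9)
  seg 4: left by d10 = 25/54 → (529/432, 340/9)
  seg 5: up by d2 = 10/3 → (529/432, 370/9)
  seg 6: right by d6 = 15/4 → (2149/432, 370/9)
  seg 7: left by d4 = 235/9 → (-9131/432, 370/9)
  seg 8: right by d10 = 25/54 → (-2977/144, 370/9)
  seg 9: down by d10 = 25/54 → (-2977/144, 2195/54)
  seg 10: up by d4 = 235/9 → (-2977/144, 3605/54)

d4 = 235/9
d5 = 340/9
d6 = 15/4
d7 = 1/8
d8 = 1/16
d9 = 40/3
d10 = 25/54
endpoint = (-2977/144, 3605/54)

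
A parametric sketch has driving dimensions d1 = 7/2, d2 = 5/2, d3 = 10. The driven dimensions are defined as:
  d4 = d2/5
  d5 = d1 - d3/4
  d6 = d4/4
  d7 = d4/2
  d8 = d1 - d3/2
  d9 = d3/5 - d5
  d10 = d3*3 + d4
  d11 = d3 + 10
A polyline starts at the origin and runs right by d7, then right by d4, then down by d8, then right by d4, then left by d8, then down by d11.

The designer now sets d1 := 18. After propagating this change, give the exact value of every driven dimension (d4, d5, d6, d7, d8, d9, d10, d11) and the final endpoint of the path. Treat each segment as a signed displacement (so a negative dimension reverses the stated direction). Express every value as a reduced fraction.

d4 = 1/2
d5 = 31/2
d6 = 1/8
d7 = 1/4
d8 = 13
d9 = -27/2
d10 = 61/2
d11 = 20
endpoint = (-47/4, -33)

Apply edit: d1 := 18
  d4 = d2/5 = 1/2
  d5 = d1 - d3/4 = 31/2
  d6 = d4/4 = 1/8
  d7 = d4/2 = 1/4
  d8 = d1 - d3/2 = 13
  d9 = d3/5 - d5 = -27/2
  d10 = d3*3 + d4 = 61/2
  d11 = d3 + 10 = 20
Walk from origin (0, 0):
  seg 1: right by d7 = 1/4 → (1/4, 0)
  seg 2: right by d4 = 1/2 → (3/4, 0)
  seg 3: down by d8 = 13 → (3/4, -13)
  seg 4: right by d4 = 1/2 → (5/4, -13)
  seg 5: left by d8 = 13 → (-47/4, -13)
  seg 6: down by d11 = 20 → (-47/4, -33)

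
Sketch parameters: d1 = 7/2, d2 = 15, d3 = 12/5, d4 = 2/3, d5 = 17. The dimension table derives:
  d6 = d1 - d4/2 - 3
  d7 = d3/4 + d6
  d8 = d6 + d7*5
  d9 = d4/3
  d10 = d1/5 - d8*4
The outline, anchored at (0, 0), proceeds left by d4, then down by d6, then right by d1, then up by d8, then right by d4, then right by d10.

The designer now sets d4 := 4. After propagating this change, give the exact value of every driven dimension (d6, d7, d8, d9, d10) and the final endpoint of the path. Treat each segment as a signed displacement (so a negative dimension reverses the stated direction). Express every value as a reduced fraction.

Apply edit: d4 := 4
  d6 = d1 - d4/2 - 3 = -3/2
  d7 = d3/4 + d6 = -9/10
  d8 = d6 + d7*5 = -6
  d9 = d4/3 = 4/3
  d10 = d1/5 - d8*4 = 247/10
Walk from origin (0, 0):
  seg 1: left by d4 = 4 → (-4, 0)
  seg 2: down by d6 = -3/2 → (-4, 3/2)
  seg 3: right by d1 = 7/2 → (-1/2, 3/2)
  seg 4: up by d8 = -6 → (-1/2, -9/2)
  seg 5: right by d4 = 4 → (7/2, -9/2)
  seg 6: right by d10 = 247/10 → (141/5, -9/2)

d6 = -3/2
d7 = -9/10
d8 = -6
d9 = 4/3
d10 = 247/10
endpoint = (141/5, -9/2)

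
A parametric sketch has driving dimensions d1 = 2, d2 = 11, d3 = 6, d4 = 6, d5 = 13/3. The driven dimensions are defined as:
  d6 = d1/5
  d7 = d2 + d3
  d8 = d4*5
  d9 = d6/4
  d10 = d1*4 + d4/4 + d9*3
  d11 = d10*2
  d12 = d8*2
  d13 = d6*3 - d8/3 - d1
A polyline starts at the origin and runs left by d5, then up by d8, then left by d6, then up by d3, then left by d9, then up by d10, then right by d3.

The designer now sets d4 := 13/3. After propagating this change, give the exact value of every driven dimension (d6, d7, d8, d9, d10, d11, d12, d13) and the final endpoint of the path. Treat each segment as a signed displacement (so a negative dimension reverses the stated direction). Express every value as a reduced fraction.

d6 = 2/5
d7 = 17
d8 = 65/3
d9 = 1/10
d10 = 563/60
d11 = 563/30
d12 = 130/3
d13 = -361/45
endpoint = (7/6, 741/20)

Apply edit: d4 := 13/3
  d6 = d1/5 = 2/5
  d7 = d2 + d3 = 17
  d8 = d4*5 = 65/3
  d9 = d6/4 = 1/10
  d10 = d1*4 + d4/4 + d9*3 = 563/60
  d11 = d10*2 = 563/30
  d12 = d8*2 = 130/3
  d13 = d6*3 - d8/3 - d1 = -361/45
Walk from origin (0, 0):
  seg 1: left by d5 = 13/3 → (-13/3, 0)
  seg 2: up by d8 = 65/3 → (-13/3, 65/3)
  seg 3: left by d6 = 2/5 → (-71/15, 65/3)
  seg 4: up by d3 = 6 → (-71/15, 83/3)
  seg 5: left by d9 = 1/10 → (-29/6, 83/3)
  seg 6: up by d10 = 563/60 → (-29/6, 741/20)
  seg 7: right by d3 = 6 → (7/6, 741/20)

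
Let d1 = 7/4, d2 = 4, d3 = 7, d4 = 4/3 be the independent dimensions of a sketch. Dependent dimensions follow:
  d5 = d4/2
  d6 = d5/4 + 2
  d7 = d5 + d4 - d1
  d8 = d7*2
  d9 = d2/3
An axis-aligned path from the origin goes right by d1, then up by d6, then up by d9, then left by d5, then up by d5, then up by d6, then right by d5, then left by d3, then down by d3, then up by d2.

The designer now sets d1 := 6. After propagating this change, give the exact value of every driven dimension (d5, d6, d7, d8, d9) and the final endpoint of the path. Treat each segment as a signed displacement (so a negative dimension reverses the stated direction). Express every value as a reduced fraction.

Apply edit: d1 := 6
  d5 = d4/2 = 2/3
  d6 = d5/4 + 2 = 13/6
  d7 = d5 + d4 - d1 = -4
  d8 = d7*2 = -8
  d9 = d2/3 = 4/3
Walk from origin (0, 0):
  seg 1: right by d1 = 6 → (6, 0)
  seg 2: up by d6 = 13/6 → (6, 13/6)
  seg 3: up by d9 = 4/3 → (6, 7/2)
  seg 4: left by d5 = 2/3 → (16/3, 7/2)
  seg 5: up by d5 = 2/3 → (16/3, 25/6)
  seg 6: up by d6 = 13/6 → (16/3, 19/3)
  seg 7: right by d5 = 2/3 → (6, 19/3)
  seg 8: left by d3 = 7 → (-1, 19/3)
  seg 9: down by d3 = 7 → (-1, -2/3)
  seg 10: up by d2 = 4 → (-1, 10/3)

d5 = 2/3
d6 = 13/6
d7 = -4
d8 = -8
d9 = 4/3
endpoint = (-1, 10/3)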